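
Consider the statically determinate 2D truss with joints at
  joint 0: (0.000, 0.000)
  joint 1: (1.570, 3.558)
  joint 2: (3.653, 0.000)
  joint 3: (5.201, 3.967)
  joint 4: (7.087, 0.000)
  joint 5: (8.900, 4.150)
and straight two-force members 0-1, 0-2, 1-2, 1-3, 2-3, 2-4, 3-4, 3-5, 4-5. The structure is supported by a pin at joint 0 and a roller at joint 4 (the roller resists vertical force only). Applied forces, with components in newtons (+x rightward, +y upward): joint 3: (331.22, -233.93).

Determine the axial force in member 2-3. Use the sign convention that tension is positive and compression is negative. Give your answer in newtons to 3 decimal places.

117.851

N=6 nodes, M=9 members, R=3 reactions → 2N=12, M+R=12
member 0 (0-1): L=3.8890, (cx,cy)=(0.4037,0.9149)
member 1 (0-2): L=3.6530, (cx,cy)=(1.0000,0.0000)
member 2 (1-2): L=4.1229, (cx,cy)=(0.5052,-0.8630)
member 3 (1-3): L=3.6540, (cx,cy)=(0.9937,0.1119)
member 4 (2-3): L=4.2583, (cx,cy)=(0.3635,0.9316)
member 5 (2-4): L=3.4340, (cx,cy)=(1.0000,0.0000)
member 6 (3-4): L=4.3925, (cx,cy)=(0.4294,-0.9031)
member 7 (3-5): L=3.7035, (cx,cy)=(0.9988,0.0494)
member 8 (4-5): L=4.5287, (cx,cy)=(0.4003,0.9164)
solve A·x = −loads:
  F[0-1] = +134.6054 N (tension)
  F[0-2] = +276.8793 N (tension)
  F[1-2] = -127.2189 N (compression)
  F[1-3] = +119.3653 N (tension)
  F[2-3] = +117.8509 N (tension)
  F[2-4] = +169.7633 N (tension)
  F[3-4] = -395.3797 N (compression)
  F[3-5] = -0.0000 N (compression)
  F[4-5] = -0.0000 N (compression)
  Rx@0 = -331.2200 N
  Ry@0 = -123.1491 N
  Ry@4 = +357.0791 N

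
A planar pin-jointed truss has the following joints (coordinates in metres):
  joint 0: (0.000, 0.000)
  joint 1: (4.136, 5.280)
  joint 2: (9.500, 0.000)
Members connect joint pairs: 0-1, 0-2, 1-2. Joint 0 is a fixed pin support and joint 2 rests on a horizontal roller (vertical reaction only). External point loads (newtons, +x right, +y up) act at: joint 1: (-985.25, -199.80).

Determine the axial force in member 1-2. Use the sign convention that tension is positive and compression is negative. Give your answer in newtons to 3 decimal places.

N=3 nodes, M=3 members, R=3 reactions → 2N=6, M+R=6
member 0 (0-1): L=6.7071, (cx,cy)=(0.6167,0.7872)
member 1 (0-2): L=9.5000, (cx,cy)=(1.0000,0.0000)
member 2 (1-2): L=7.5267, (cx,cy)=(0.7127,-0.7015)
solve A·x = −loads:
  F[0-1] = -838.8992 N (compression)
  F[0-2] = -467.9328 N (compression)
  F[1-2] = +656.5958 N (tension)
  Rx@0 = +985.2500 N
  Ry@0 = +660.4050 N
  Ry@2 = -460.6050 N

656.596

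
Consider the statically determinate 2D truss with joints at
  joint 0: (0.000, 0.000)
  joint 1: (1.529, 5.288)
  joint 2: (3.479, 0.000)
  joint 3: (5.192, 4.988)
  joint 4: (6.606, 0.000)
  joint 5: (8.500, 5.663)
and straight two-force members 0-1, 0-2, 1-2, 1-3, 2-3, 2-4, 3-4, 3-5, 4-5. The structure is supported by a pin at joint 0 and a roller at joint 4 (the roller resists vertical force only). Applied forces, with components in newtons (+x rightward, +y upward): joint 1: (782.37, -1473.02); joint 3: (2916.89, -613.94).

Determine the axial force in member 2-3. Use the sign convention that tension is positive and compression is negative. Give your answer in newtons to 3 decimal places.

N=6 nodes, M=9 members, R=3 reactions → 2N=12, M+R=12
member 0 (0-1): L=5.5046, (cx,cy)=(0.2778,0.9606)
member 1 (0-2): L=3.4790, (cx,cy)=(1.0000,0.0000)
member 2 (1-2): L=5.6361, (cx,cy)=(0.3460,-0.9382)
member 3 (1-3): L=3.6753, (cx,cy)=(0.9967,-0.0816)
member 4 (2-3): L=5.2739, (cx,cy)=(0.3248,0.9458)
member 5 (2-4): L=3.1270, (cx,cy)=(1.0000,0.0000)
member 6 (3-4): L=5.1845, (cx,cy)=(0.2727,-0.9621)
member 7 (3-5): L=3.3762, (cx,cy)=(0.9798,0.1999)
member 8 (4-5): L=5.9713, (cx,cy)=(0.3172,0.9484)
solve A·x = −loads:
  F[0-1] = +1629.3594 N (tension)
  F[0-2] = +3246.6778 N (tension)
  F[1-2] = -3309.4176 N (compression)
  F[1-3] = +817.9502 N (tension)
  F[2-3] = +3283.0299 N (tension)
  F[2-4] = +1035.3274 N (tension)
  F[3-4] = -3796.1137 N (compression)
  F[3-5] = +0.0000 N (tension)
  F[4-5] = -0.0000 N (compression)
  Rx@0 = -3699.2600 N
  Ry@0 = -1565.2416 N
  Ry@4 = +3652.2016 N

3283.030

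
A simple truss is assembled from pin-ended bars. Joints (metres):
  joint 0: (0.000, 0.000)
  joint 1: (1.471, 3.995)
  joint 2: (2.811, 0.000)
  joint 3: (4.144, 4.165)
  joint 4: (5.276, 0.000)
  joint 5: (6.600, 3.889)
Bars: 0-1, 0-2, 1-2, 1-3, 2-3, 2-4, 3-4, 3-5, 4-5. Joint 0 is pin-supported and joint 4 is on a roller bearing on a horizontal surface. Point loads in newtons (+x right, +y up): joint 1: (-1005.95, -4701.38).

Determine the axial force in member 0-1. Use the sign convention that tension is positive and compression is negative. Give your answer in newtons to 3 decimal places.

-4424.835

N=6 nodes, M=9 members, R=3 reactions → 2N=12, M+R=12
member 0 (0-1): L=4.2572, (cx,cy)=(0.3455,0.9384)
member 1 (0-2): L=2.8110, (cx,cy)=(1.0000,0.0000)
member 2 (1-2): L=4.2137, (cx,cy)=(0.3180,-0.9481)
member 3 (1-3): L=2.6784, (cx,cy)=(0.9980,0.0635)
member 4 (2-3): L=4.3731, (cx,cy)=(0.3048,0.9524)
member 5 (2-4): L=2.4650, (cx,cy)=(1.0000,0.0000)
member 6 (3-4): L=4.3161, (cx,cy)=(0.2623,-0.9650)
member 7 (3-5): L=2.4715, (cx,cy)=(0.9937,-0.1117)
member 8 (4-5): L=4.1082, (cx,cy)=(0.3223,0.9466)
solve A·x = −loads:
  F[0-1] = -4424.8351 N (compression)
  F[0-2] = +522.9685 N (tension)
  F[1-2] = -601.3992 N (compression)
  F[1-3] = -332.3895 N (compression)
  F[2-3] = +598.6698 N (tension)
  F[2-4] = +149.2345 N (tension)
  F[3-4] = -569.0014 N (compression)
  F[3-5] = -0.0000 N (tension)
  F[4-5] = +0.0000 N (tension)
  Rx@0 = +1005.9500 N
  Ry@0 = +4152.2974 N
  Ry@4 = +549.0826 N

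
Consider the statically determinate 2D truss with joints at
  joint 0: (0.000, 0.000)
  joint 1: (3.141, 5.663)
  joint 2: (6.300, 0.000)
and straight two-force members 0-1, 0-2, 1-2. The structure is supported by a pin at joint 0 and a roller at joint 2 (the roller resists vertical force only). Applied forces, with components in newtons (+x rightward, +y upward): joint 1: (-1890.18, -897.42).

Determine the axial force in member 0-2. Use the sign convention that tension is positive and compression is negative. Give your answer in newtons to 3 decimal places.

N=3 nodes, M=3 members, R=3 reactions → 2N=6, M+R=6
member 0 (0-1): L=6.4758, (cx,cy)=(0.4850,0.8745)
member 1 (0-2): L=6.3000, (cx,cy)=(1.0000,0.0000)
member 2 (1-2): L=6.4845, (cx,cy)=(0.4872,-0.8733)
solve A·x = −loads:
  F[0-1] = -2457.4879 N (compression)
  F[0-2] = -698.2008 N (compression)
  F[1-2] = +1433.2033 N (tension)
  Rx@0 = +1890.1800 N
  Ry@0 = +2149.0538 N
  Ry@2 = -1251.6338 N

-698.201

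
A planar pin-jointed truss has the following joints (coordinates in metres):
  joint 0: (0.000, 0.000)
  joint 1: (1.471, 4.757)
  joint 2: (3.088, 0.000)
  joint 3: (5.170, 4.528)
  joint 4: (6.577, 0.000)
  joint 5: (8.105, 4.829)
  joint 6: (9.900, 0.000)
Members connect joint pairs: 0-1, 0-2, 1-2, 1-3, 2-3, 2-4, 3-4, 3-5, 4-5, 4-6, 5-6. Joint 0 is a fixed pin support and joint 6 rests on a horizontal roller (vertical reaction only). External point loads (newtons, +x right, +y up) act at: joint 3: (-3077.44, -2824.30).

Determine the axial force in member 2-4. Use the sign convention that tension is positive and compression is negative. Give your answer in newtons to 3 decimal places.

N=7 nodes, M=11 members, R=3 reactions → 2N=14, M+R=14
member 0 (0-1): L=4.9792, (cx,cy)=(0.2954,0.9554)
member 1 (0-2): L=3.0880, (cx,cy)=(1.0000,0.0000)
member 2 (1-2): L=5.0243, (cx,cy)=(0.3218,-0.9468)
member 3 (1-3): L=3.7061, (cx,cy)=(0.9981,-0.0618)
member 4 (2-3): L=4.9837, (cx,cy)=(0.4178,0.9086)
member 5 (2-4): L=3.4890, (cx,cy)=(1.0000,0.0000)
member 6 (3-4): L=4.7416, (cx,cy)=(0.2967,-0.9550)
member 7 (3-5): L=2.9504, (cx,cy)=(0.9948,0.1020)
member 8 (4-5): L=5.0650, (cx,cy)=(0.3017,0.9534)
member 9 (4-6): L=3.3230, (cx,cy)=(1.0000,0.0000)
member 10 (5-6): L=5.1518, (cx,cy)=(0.3484,-0.9373)
solve A·x = −loads:
  F[0-1] = -2885.7310 N (compression)
  F[0-2] = -2224.9193 N (compression)
  F[1-2] = +3031.3874 N (tension)
  F[1-3] = -1831.6271 N (compression)
  F[2-3] = -3158.9689 N (compression)
  F[2-4] = +70.3775 N (tension)
  F[3-4] = -75.6954 N (compression)
  F[3-5] = -48.1672 N (compression)
  F[4-5] = +75.8184 N (tension)
  F[4-6] = +25.0430 N (tension)
  F[5-6] = -71.8758 N (compression)
  Rx@0 = +3077.4400 N
  Ry@0 = +2756.9280 N
  Ry@6 = +67.3720 N

70.378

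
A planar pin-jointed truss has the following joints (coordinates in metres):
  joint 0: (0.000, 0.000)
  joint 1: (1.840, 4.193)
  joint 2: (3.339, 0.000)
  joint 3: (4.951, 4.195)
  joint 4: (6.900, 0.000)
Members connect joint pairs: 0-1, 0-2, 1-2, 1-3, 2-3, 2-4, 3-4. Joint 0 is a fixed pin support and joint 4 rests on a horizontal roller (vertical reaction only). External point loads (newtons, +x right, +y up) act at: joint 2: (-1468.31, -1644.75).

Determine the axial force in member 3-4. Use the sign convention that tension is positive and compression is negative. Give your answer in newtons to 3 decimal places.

N=5 nodes, M=7 members, R=3 reactions → 2N=10, M+R=10
member 0 (0-1): L=4.5790, (cx,cy)=(0.4018,0.9157)
member 1 (0-2): L=3.3390, (cx,cy)=(1.0000,0.0000)
member 2 (1-2): L=4.4529, (cx,cy)=(0.3366,-0.9416)
member 3 (1-3): L=3.1110, (cx,cy)=(1.0000,0.0006)
member 4 (2-3): L=4.4941, (cx,cy)=(0.3587,0.9335)
member 5 (2-4): L=3.5610, (cx,cy)=(1.0000,0.0000)
member 6 (3-4): L=4.6256, (cx,cy)=(0.4213,-0.9069)
solve A·x = −loads:
  F[0-1] = -926.9675 N (compression)
  F[0-2] = -1095.8190 N (compression)
  F[1-2] = +900.9854 N (tension)
  F[1-3] = -675.7945 N (compression)
  F[2-3] = +853.1218 N (tension)
  F[2-4] = +369.7831 N (tension)
  F[3-4] = -877.6228 N (compression)
  Rx@0 = +1468.3100 N
  Ry@0 = +848.8340 N
  Ry@4 = +795.9160 N

-877.623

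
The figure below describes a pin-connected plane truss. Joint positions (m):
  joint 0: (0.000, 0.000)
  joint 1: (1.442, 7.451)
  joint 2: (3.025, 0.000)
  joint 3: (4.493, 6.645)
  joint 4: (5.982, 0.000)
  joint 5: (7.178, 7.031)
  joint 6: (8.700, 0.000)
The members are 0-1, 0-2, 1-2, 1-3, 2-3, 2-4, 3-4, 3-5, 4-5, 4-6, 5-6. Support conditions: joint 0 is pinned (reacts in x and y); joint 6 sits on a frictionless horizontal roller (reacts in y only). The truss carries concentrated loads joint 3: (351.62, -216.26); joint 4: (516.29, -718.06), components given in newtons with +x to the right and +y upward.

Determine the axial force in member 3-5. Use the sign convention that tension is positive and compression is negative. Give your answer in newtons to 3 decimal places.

N=7 nodes, M=11 members, R=3 reactions → 2N=14, M+R=14
member 0 (0-1): L=7.5893, (cx,cy)=(0.1900,0.9818)
member 1 (0-2): L=3.0250, (cx,cy)=(1.0000,0.0000)
member 2 (1-2): L=7.6173, (cx,cy)=(0.2078,-0.9782)
member 3 (1-3): L=3.1557, (cx,cy)=(0.9668,-0.2554)
member 4 (2-3): L=6.8052, (cx,cy)=(0.2157,0.9765)
member 5 (2-4): L=2.9570, (cx,cy)=(1.0000,0.0000)
member 6 (3-4): L=6.8098, (cx,cy)=(0.2187,-0.9758)
member 7 (3-5): L=2.7126, (cx,cy)=(0.9898,0.1423)
member 8 (4-5): L=7.1320, (cx,cy)=(0.1677,0.9858)
member 9 (4-6): L=2.7180, (cx,cy)=(1.0000,0.0000)
member 10 (5-6): L=7.1938, (cx,cy)=(0.2116,-0.9774)
solve A·x = −loads:
  F[0-1] = -61.4619 N (compression)
  F[0-2] = +879.5881 N (tension)
  F[1-2] = +68.6988 N (tension)
  F[1-3] = -26.8452 N (compression)
  F[2-3] = -68.8192 N (compression)
  F[2-4] = +908.7103 N (tension)
  F[3-4] = -210.8072 N (compression)
  F[3-5] = -349.8866 N (compression)
  F[4-5] = +937.0355 N (tension)
  F[4-6] = +189.1899 N (tension)
  F[5-6] = -894.2202 N (compression)
  Rx@0 = -867.9100 N
  Ry@0 = +60.3423 N
  Ry@6 = +873.9777 N

-349.887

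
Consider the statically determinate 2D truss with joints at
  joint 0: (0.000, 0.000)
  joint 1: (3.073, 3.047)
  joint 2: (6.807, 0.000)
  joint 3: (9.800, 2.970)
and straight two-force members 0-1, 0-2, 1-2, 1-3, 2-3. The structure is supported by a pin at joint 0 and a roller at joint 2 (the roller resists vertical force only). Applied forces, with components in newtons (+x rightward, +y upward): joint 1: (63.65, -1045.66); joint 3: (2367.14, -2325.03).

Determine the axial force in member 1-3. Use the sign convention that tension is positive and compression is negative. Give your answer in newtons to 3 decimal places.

N=4 nodes, M=5 members, R=3 reactions → 2N=8, M+R=8
member 0 (0-1): L=4.3275, (cx,cy)=(0.7101,0.7041)
member 1 (0-2): L=6.8070, (cx,cy)=(1.0000,0.0000)
member 2 (1-2): L=4.8194, (cx,cy)=(0.7748,-0.6322)
member 3 (1-3): L=6.7274, (cx,cy)=(0.9999,-0.0114)
member 4 (2-3): L=4.2165, (cx,cy)=(0.7098,0.7044)
solve A·x = −loads:
  F[0-1] = +2144.6131 N (tension)
  F[0-2] = +907.8907 N (tension)
  F[1-2] = -4126.6112 N (compression)
  F[1-3] = +4656.7678 N (tension)
  F[2-3] = -3225.1755 N (compression)
  Rx@0 = -2430.7900 N
  Ry@0 = -1510.0144 N
  Ry@2 = +4880.7044 N

4656.768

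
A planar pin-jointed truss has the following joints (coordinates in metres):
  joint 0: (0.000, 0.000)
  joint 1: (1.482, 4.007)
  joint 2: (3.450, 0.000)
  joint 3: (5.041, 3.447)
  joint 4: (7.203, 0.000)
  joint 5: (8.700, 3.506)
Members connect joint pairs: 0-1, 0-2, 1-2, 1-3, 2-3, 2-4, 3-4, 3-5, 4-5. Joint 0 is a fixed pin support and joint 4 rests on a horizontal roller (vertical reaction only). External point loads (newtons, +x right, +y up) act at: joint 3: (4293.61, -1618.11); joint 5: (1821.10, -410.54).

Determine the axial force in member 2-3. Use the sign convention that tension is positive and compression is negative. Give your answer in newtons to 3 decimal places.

N=6 nodes, M=9 members, R=3 reactions → 2N=12, M+R=12
member 0 (0-1): L=4.2723, (cx,cy)=(0.3469,0.9379)
member 1 (0-2): L=3.4500, (cx,cy)=(1.0000,0.0000)
member 2 (1-2): L=4.4642, (cx,cy)=(0.4408,-0.8976)
member 3 (1-3): L=3.6028, (cx,cy)=(0.9878,-0.1554)
member 4 (2-3): L=3.7965, (cx,cy)=(0.4191,0.9080)
member 5 (2-4): L=3.7530, (cx,cy)=(1.0000,0.0000)
member 6 (3-4): L=4.0689, (cx,cy)=(0.5313,-0.8472)
member 7 (3-5): L=3.6595, (cx,cy)=(0.9999,0.0161)
member 8 (4-5): L=3.8122, (cx,cy)=(0.3927,0.9197)
solve A·x = −loads:
  F[0-1] = +2708.9657 N (tension)
  F[0-2] = +5175.0039 N (tension)
  F[1-2] = -3246.2594 N (compression)
  F[1-3] = +2399.9578 N (tension)
  F[2-3] = +3209.1963 N (tension)
  F[2-4] = +2399.0275 N (tension)
  F[3-4] = -4870.9540 N (compression)
  F[3-5] = +2010.4950 N (tension)
  F[4-5] = -481.6430 N (compression)
  Rx@0 = -6114.7100 N
  Ry@0 = -2540.7573 N
  Ry@4 = +4569.4073 N

3209.196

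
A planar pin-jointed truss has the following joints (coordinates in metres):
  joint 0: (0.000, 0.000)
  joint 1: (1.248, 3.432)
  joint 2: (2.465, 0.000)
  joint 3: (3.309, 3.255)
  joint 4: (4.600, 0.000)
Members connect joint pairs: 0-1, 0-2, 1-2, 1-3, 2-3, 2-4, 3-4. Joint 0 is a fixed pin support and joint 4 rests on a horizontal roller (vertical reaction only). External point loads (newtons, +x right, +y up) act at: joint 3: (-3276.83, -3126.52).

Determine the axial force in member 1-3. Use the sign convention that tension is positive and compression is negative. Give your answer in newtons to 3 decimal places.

-2376.445

N=5 nodes, M=7 members, R=3 reactions → 2N=10, M+R=10
member 0 (0-1): L=3.6519, (cx,cy)=(0.3417,0.9398)
member 1 (0-2): L=2.4650, (cx,cy)=(1.0000,0.0000)
member 2 (1-2): L=3.6414, (cx,cy)=(0.3342,-0.9425)
member 3 (1-3): L=2.0686, (cx,cy)=(0.9963,-0.0856)
member 4 (2-3): L=3.3626, (cx,cy)=(0.2510,0.9680)
member 5 (2-4): L=2.1350, (cx,cy)=(1.0000,0.0000)
member 6 (3-4): L=3.5017, (cx,cy)=(0.3687,-0.9296)
solve A·x = −loads:
  F[0-1] = -3400.9368 N (compression)
  F[0-2] = -2114.5834 N (compression)
  F[1-2] = +3606.9274 N (tension)
  F[1-3] = -2376.4446 N (compression)
  F[2-3] = -3511.9413 N (compression)
  F[2-4] = -27.6278 N (compression)
  F[3-4] = +74.9369 N (tension)
  Rx@0 = +3276.8300 N
  Ry@0 = +3196.1780 N
  Ry@4 = -69.6580 N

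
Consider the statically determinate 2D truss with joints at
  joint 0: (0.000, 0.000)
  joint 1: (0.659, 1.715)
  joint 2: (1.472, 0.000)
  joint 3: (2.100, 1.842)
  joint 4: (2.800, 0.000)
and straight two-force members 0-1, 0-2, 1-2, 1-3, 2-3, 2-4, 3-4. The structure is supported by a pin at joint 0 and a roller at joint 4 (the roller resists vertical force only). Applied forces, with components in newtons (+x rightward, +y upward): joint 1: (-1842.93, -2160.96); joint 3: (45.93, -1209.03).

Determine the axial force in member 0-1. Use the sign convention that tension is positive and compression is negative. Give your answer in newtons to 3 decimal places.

N=5 nodes, M=7 members, R=3 reactions → 2N=10, M+R=10
member 0 (0-1): L=1.8373, (cx,cy)=(0.3587,0.9335)
member 1 (0-2): L=1.4720, (cx,cy)=(1.0000,0.0000)
member 2 (1-2): L=1.8979, (cx,cy)=(0.4284,-0.9036)
member 3 (1-3): L=1.4466, (cx,cy)=(0.9961,0.0878)
member 4 (2-3): L=1.9461, (cx,cy)=(0.3227,0.9465)
member 5 (2-4): L=1.3280, (cx,cy)=(1.0000,0.0000)
member 6 (3-4): L=1.9705, (cx,cy)=(0.3552,-0.9348)
solve A·x = −loads:
  F[0-1] = -3270.8489 N (compression)
  F[0-2] = -623.7881 N (compression)
  F[1-2] = +1010.5190 N (tension)
  F[1-3] = +237.7722 N (tension)
  F[2-3] = -964.7239 N (compression)
  F[2-4] = +120.3873 N (tension)
  F[3-4] = -338.8944 N (compression)
  Rx@0 = +1797.0000 N
  Ry@0 = +3053.1994 N
  Ry@4 = +316.7906 N

-3270.849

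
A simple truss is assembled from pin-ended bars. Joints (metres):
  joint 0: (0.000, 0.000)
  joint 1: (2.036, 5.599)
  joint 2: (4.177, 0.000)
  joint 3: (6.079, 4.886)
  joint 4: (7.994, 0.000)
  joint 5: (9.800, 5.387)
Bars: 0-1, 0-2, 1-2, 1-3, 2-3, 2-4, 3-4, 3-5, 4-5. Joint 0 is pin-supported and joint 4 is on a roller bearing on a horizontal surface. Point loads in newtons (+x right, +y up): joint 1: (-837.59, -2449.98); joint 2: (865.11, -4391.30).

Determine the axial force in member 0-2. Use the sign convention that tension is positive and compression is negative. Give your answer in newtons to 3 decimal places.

N=6 nodes, M=9 members, R=3 reactions → 2N=12, M+R=12
member 0 (0-1): L=5.9577, (cx,cy)=(0.3417,0.9398)
member 1 (0-2): L=4.1770, (cx,cy)=(1.0000,0.0000)
member 2 (1-2): L=5.9944, (cx,cy)=(0.3572,-0.9340)
member 3 (1-3): L=4.1054, (cx,cy)=(0.9848,-0.1737)
member 4 (2-3): L=5.2431, (cx,cy)=(0.3628,0.9319)
member 5 (2-4): L=3.8170, (cx,cy)=(1.0000,0.0000)
member 6 (3-4): L=5.2479, (cx,cy)=(0.3649,-0.9310)
member 7 (3-5): L=3.7546, (cx,cy)=(0.9911,0.1334)
member 8 (4-5): L=5.6817, (cx,cy)=(0.3179,0.9481)
solve A·x = −loads:
  F[0-1] = -4798.3013 N (compression)
  F[0-2] = +1667.3062 N (tension)
  F[1-2] = +2526.7167 N (tension)
  F[1-3] = -1730.9622 N (compression)
  F[2-3] = +2179.7208 N (tension)
  F[2-4] = +913.9434 N (tension)
  F[3-4] = -2504.5760 N (compression)
  F[3-5] = -0.0000 N (compression)
  F[4-5] = +0.0000 N (tension)
  Rx@0 = -27.5200 N
  Ry@0 = +4509.4120 N
  Ry@4 = +2331.8680 N

1667.306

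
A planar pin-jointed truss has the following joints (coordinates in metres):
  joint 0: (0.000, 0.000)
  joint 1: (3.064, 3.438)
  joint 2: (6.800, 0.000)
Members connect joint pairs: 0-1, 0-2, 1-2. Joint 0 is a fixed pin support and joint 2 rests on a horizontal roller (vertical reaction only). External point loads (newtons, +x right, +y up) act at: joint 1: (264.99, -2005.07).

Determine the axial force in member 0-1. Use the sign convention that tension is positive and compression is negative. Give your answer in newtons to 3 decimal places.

N=3 nodes, M=3 members, R=3 reactions → 2N=6, M+R=6
member 0 (0-1): L=4.6052, (cx,cy)=(0.6653,0.7465)
member 1 (0-2): L=6.8000, (cx,cy)=(1.0000,0.0000)
member 2 (1-2): L=5.0772, (cx,cy)=(0.7358,-0.6772)
solve A·x = −loads:
  F[0-1] = -1296.1466 N (compression)
  F[0-2] = +1127.3600 N (tension)
  F[1-2] = -1532.0626 N (compression)
  Rx@0 = -264.9900 N
  Ry@0 = +967.6332 N
  Ry@2 = +1037.4368 N

-1296.147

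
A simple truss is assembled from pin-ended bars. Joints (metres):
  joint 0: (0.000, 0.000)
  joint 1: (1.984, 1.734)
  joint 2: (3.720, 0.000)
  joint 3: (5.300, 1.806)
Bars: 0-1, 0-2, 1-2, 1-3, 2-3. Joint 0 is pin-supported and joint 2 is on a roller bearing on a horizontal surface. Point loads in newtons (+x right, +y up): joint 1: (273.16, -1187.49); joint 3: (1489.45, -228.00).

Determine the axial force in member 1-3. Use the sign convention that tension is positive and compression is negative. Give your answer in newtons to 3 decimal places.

1722.028

N=4 nodes, M=5 members, R=3 reactions → 2N=8, M+R=8
member 0 (0-1): L=2.6350, (cx,cy)=(0.7530,0.6581)
member 1 (0-2): L=3.7200, (cx,cy)=(1.0000,0.0000)
member 2 (1-2): L=2.4537, (cx,cy)=(0.7075,-0.7067)
member 3 (1-3): L=3.3168, (cx,cy)=(0.9998,0.0217)
member 4 (2-3): L=2.3996, (cx,cy)=(0.6584,0.7526)
solve A·x = −loads:
  F[0-1] = +597.3615 N (tension)
  F[0-2] = +1312.8250 N (tension)
  F[1-2] = -2183.6975 N (compression)
  F[1-3] = +1722.0278 N (tension)
  F[2-3] = -352.6062 N (compression)
  Rx@0 = -1762.6100 N
  Ry@0 = -393.1085 N
  Ry@2 = +1808.5985 N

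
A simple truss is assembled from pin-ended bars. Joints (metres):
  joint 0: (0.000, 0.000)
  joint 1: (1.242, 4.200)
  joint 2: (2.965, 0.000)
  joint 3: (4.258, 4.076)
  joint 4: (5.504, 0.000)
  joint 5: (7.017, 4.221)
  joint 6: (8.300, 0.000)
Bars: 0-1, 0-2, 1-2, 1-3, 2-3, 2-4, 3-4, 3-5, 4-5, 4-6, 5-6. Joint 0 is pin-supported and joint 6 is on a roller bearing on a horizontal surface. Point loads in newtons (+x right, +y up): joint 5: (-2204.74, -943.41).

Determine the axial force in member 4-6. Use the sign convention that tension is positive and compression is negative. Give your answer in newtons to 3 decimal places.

N=7 nodes, M=11 members, R=3 reactions → 2N=14, M+R=14
member 0 (0-1): L=4.3798, (cx,cy)=(0.2836,0.9589)
member 1 (0-2): L=2.9650, (cx,cy)=(1.0000,0.0000)
member 2 (1-2): L=4.5397, (cx,cy)=(0.3795,-0.9252)
member 3 (1-3): L=3.0185, (cx,cy)=(0.9992,-0.0411)
member 4 (2-3): L=4.2762, (cx,cy)=(0.3024,0.9532)
member 5 (2-4): L=2.5390, (cx,cy)=(1.0000,0.0000)
member 6 (3-4): L=4.2622, (cx,cy)=(0.2923,-0.9563)
member 7 (3-5): L=2.7628, (cx,cy)=(0.9986,0.0525)
member 8 (4-5): L=4.4840, (cx,cy)=(0.3374,0.9414)
member 9 (4-6): L=2.7960, (cx,cy)=(1.0000,0.0000)
member 10 (5-6): L=4.4117, (cx,cy)=(0.2908,-0.9568)
solve A·x = −loads:
  F[0-1] = -1321.2999 N (compression)
  F[0-2] = -1830.0521 N (compression)
  F[1-2] = +1409.9689 N (tension)
  F[1-3] = -910.5988 N (compression)
  F[2-3] = -1368.5288 N (compression)
  F[2-4] = -881.1031 N (compression)
  F[3-4] = +1232.3992 N (tension)
  F[3-5] = -1686.2376 N (compression)
  F[4-5] = -1251.9876 N (compression)
  F[4-6] = -98.3757 N (compression)
  F[5-6] = +338.2713 N (tension)
  Rx@0 = +2204.7400 N
  Ry@0 = +1267.0606 N
  Ry@6 = -323.6506 N

-98.376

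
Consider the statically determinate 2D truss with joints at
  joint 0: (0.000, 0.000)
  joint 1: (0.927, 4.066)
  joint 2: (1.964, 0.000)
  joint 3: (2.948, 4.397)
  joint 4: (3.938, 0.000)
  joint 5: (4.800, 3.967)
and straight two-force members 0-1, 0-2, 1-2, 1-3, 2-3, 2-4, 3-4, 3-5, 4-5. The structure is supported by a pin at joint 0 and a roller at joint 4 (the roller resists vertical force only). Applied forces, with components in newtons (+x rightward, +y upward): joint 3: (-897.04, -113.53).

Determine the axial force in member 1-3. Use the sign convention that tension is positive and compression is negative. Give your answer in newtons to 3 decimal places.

N=6 nodes, M=9 members, R=3 reactions → 2N=12, M+R=12
member 0 (0-1): L=4.1703, (cx,cy)=(0.2223,0.9750)
member 1 (0-2): L=1.9640, (cx,cy)=(1.0000,0.0000)
member 2 (1-2): L=4.1962, (cx,cy)=(0.2471,-0.9690)
member 3 (1-3): L=2.0479, (cx,cy)=(0.9869,0.1616)
member 4 (2-3): L=4.5058, (cx,cy)=(0.2184,0.9759)
member 5 (2-4): L=1.9740, (cx,cy)=(1.0000,0.0000)
member 6 (3-4): L=4.5071, (cx,cy)=(0.2197,-0.9756)
member 7 (3-5): L=1.9013, (cx,cy)=(0.9741,-0.2262)
member 8 (4-5): L=4.0596, (cx,cy)=(0.2123,0.9772)
solve A·x = −loads:
  F[0-1] = -1056.5704 N (compression)
  F[0-2] = -662.1809 N (compression)
  F[1-2] = +982.3811 N (tension)
  F[1-3] = -483.9995 N (compression)
  F[2-3] = -975.4550 N (compression)
  F[2-4] = -206.3773 N (compression)
  F[3-4] = +939.5531 N (tension)
  F[3-5] = +0.0000 N (tension)
  F[4-5] = -0.0000 N (compression)
  Rx@0 = +897.0400 N
  Ry@0 = +1030.1370 N
  Ry@4 = -916.6070 N

-484.000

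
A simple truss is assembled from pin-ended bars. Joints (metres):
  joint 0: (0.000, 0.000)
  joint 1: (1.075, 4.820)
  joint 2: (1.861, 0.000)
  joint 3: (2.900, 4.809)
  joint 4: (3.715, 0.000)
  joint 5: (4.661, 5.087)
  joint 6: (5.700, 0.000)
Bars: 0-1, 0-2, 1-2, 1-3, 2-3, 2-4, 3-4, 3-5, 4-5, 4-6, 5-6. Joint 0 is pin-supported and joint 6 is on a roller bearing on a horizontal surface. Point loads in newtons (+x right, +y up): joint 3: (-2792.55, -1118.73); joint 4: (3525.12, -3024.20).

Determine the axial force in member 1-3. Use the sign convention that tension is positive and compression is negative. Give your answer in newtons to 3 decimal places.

N=7 nodes, M=11 members, R=3 reactions → 2N=14, M+R=14
member 0 (0-1): L=4.9384, (cx,cy)=(0.2177,0.9760)
member 1 (0-2): L=1.8610, (cx,cy)=(1.0000,0.0000)
member 2 (1-2): L=4.8837, (cx,cy)=(0.1609,-0.9870)
member 3 (1-3): L=1.8250, (cx,cy)=(1.0000,-0.0060)
member 4 (2-3): L=4.9200, (cx,cy)=(0.2112,0.9774)
member 5 (2-4): L=1.8540, (cx,cy)=(1.0000,0.0000)
member 6 (3-4): L=4.8776, (cx,cy)=(0.1671,-0.9859)
member 7 (3-5): L=1.7828, (cx,cy)=(0.9878,0.1559)
member 8 (4-5): L=5.1742, (cx,cy)=(0.1828,0.9831)
member 9 (4-6): L=1.9850, (cx,cy)=(1.0000,0.0000)
member 10 (5-6): L=5.1920, (cx,cy)=(0.2001,-0.9798)
solve A·x = −loads:
  F[0-1] = -4056.0094 N (compression)
  F[0-2] = +1615.4854 N (tension)
  F[1-2] = +4020.3800 N (tension)
  F[1-3] = -1530.0019 N (compression)
  F[2-3] = -4059.5222 N (compression)
  F[2-4] = +3119.8364 N (tension)
  F[3-4] = +2868.6566 N (tension)
  F[3-5] = -74.9611 N (compression)
  F[4-5] = +199.2308 N (tension)
  F[4-6] = +37.6188 N (tension)
  F[5-6] = -187.9862 N (compression)
  Rx@0 = -732.5700 N
  Ry@0 = +3958.7463 N
  Ry@6 = +184.1837 N

-1530.002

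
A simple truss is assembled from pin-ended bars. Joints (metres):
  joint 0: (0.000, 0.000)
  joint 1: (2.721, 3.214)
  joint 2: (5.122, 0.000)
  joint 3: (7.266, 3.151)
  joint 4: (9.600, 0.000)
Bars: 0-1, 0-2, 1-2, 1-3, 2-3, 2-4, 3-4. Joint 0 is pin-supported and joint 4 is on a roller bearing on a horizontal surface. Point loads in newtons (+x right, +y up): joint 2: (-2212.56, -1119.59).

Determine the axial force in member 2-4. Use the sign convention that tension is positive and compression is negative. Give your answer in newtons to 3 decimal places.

442.466

N=5 nodes, M=7 members, R=3 reactions → 2N=10, M+R=10
member 0 (0-1): L=4.2111, (cx,cy)=(0.6461,0.7632)
member 1 (0-2): L=5.1220, (cx,cy)=(1.0000,0.0000)
member 2 (1-2): L=4.0118, (cx,cy)=(0.5985,-0.8011)
member 3 (1-3): L=4.5454, (cx,cy)=(0.9999,-0.0139)
member 4 (2-3): L=3.8112, (cx,cy)=(0.5625,0.8268)
member 5 (2-4): L=4.4780, (cx,cy)=(1.0000,0.0000)
member 6 (3-4): L=3.9213, (cx,cy)=(0.5952,-0.8036)
solve A·x = −loads:
  F[0-1] = -684.2659 N (compression)
  F[0-2] = -1770.4254 N (compression)
  F[1-2] = +666.4284 N (tension)
  F[1-3] = -841.0617 N (compression)
  F[2-3] = +708.4122 N (tension)
  F[2-4] = +442.4659 N (tension)
  F[3-4] = -743.3711 N (compression)
  Rx@0 = +2212.5600 N
  Ry@0 = +522.2421 N
  Ry@4 = +597.3479 N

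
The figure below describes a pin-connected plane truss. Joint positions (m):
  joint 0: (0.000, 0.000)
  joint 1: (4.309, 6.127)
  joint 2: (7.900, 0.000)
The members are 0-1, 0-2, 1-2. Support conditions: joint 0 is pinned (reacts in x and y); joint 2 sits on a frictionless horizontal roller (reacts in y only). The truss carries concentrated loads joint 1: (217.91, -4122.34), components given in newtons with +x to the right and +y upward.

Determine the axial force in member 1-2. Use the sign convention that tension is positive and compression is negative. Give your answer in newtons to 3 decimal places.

N=3 nodes, M=3 members, R=3 reactions → 2N=6, M+R=6
member 0 (0-1): L=7.4905, (cx,cy)=(0.5753,0.8180)
member 1 (0-2): L=7.9000, (cx,cy)=(1.0000,0.0000)
member 2 (1-2): L=7.1018, (cx,cy)=(0.5056,-0.8627)
solve A·x = −loads:
  F[0-1] = -2084.2274 N (compression)
  F[0-2] = +1416.8866 N (tension)
  F[1-2] = -2802.1247 N (compression)
  Rx@0 = -217.9100 N
  Ry@0 = +1704.8340 N
  Ry@2 = +2417.5060 N

-2802.125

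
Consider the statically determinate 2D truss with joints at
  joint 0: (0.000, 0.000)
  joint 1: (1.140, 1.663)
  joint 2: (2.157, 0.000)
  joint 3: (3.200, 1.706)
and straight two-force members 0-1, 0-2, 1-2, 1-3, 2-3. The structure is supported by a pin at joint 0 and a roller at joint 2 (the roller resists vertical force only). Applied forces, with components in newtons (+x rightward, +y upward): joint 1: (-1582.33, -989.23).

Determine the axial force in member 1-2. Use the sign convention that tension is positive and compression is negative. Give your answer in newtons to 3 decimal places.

N=4 nodes, M=5 members, R=3 reactions → 2N=8, M+R=8
member 0 (0-1): L=2.0162, (cx,cy)=(0.5654,0.8248)
member 1 (0-2): L=2.1570, (cx,cy)=(1.0000,0.0000)
member 2 (1-2): L=1.9493, (cx,cy)=(0.5217,-0.8531)
member 3 (1-3): L=2.0604, (cx,cy)=(0.9998,0.0209)
member 4 (2-3): L=1.9996, (cx,cy)=(0.5216,0.8532)
solve A·x = −loads:
  F[0-1] = -2044.5387 N (compression)
  F[0-2] = -426.3219 N (compression)
  F[1-2] = +817.1473 N (tension)
  F[1-3] = -0.0000 N (compression)
  F[2-3] = +0.0000 N (tension)
  Rx@0 = +1582.3300 N
  Ry@0 = +1686.3522 N
  Ry@2 = -697.1222 N

817.147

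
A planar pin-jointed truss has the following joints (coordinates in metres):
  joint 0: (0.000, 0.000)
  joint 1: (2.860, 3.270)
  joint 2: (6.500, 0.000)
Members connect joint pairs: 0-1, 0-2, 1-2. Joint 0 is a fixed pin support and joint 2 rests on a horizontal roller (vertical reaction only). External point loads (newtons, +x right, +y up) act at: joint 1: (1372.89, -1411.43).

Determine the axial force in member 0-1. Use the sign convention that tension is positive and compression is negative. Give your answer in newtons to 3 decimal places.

N=3 nodes, M=3 members, R=3 reactions → 2N=6, M+R=6
member 0 (0-1): L=4.3442, (cx,cy)=(0.6583,0.7527)
member 1 (0-2): L=6.5000, (cx,cy)=(1.0000,0.0000)
member 2 (1-2): L=4.8931, (cx,cy)=(0.7439,-0.6683)
solve A·x = −loads:
  F[0-1] = -132.4950 N (compression)
  F[0-2] = +1460.1170 N (tension)
  F[1-2] = -1962.7772 N (compression)
  Rx@0 = -1372.8900 N
  Ry@0 = +99.7315 N
  Ry@2 = +1311.6985 N

-132.495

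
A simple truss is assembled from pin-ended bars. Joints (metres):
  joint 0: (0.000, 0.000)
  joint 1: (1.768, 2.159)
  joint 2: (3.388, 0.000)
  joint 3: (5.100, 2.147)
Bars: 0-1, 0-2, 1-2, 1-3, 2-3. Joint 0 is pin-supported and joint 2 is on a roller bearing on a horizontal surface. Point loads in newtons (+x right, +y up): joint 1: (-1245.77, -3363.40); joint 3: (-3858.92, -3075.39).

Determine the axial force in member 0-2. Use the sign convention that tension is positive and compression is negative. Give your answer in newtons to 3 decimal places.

N=4 nodes, M=5 members, R=3 reactions → 2N=8, M+R=8
member 0 (0-1): L=2.7905, (cx,cy)=(0.6336,0.7737)
member 1 (0-2): L=3.3880, (cx,cy)=(1.0000,0.0000)
member 2 (1-2): L=2.6992, (cx,cy)=(0.6002,-0.7999)
member 3 (1-3): L=3.3320, (cx,cy)=(1.0000,-0.0036)
member 4 (2-3): L=2.7460, (cx,cy)=(0.6235,0.7819)
solve A·x = −loads:
  F[0-1] = -4256.8888 N (compression)
  F[0-2] = -2407.6552 N (compression)
  F[1-2] = -81.0813 N (compression)
  F[1-3] = -1402.6107 N (compression)
  F[2-3] = -3939.8755 N (compression)
  Rx@0 = +5104.6900 N
  Ry@0 = +3293.4944 N
  Ry@2 = +3145.2956 N

-2407.655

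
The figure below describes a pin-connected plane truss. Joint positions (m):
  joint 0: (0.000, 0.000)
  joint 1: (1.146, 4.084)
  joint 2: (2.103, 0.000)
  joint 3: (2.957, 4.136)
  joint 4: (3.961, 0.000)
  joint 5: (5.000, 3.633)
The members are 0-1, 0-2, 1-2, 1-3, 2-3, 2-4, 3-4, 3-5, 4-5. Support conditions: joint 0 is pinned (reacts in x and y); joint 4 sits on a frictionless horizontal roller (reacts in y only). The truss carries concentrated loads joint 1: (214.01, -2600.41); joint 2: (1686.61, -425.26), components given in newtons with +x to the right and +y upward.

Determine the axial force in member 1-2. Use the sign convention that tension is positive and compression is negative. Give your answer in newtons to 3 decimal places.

-810.460

N=6 nodes, M=9 members, R=3 reactions → 2N=12, M+R=12
member 0 (0-1): L=4.2417, (cx,cy)=(0.2702,0.9628)
member 1 (0-2): L=2.1030, (cx,cy)=(1.0000,0.0000)
member 2 (1-2): L=4.1946, (cx,cy)=(0.2281,-0.9736)
member 3 (1-3): L=1.8117, (cx,cy)=(0.9996,0.0287)
member 4 (2-3): L=4.2232, (cx,cy)=(0.2022,0.9793)
member 5 (2-4): L=1.8580, (cx,cy)=(1.0000,0.0000)
member 6 (3-4): L=4.2561, (cx,cy)=(0.2359,-0.9718)
member 7 (3-5): L=2.1040, (cx,cy)=(0.9710,-0.2391)
member 8 (4-5): L=3.7787, (cx,cy)=(0.2750,0.9615)
solve A·x = −loads:
  F[0-1] = -1897.4416 N (compression)
  F[0-2] = +2413.2557 N (tension)
  F[1-2] = -810.4604 N (compression)
  F[1-3] = -541.9633 N (compression)
  F[2-3] = +1239.9615 N (tension)
  F[2-4] = +291.0023 N (tension)
  F[3-4] = -1233.6047 N (compression)
  F[3-5] = +0.0000 N (tension)
  F[4-5] = -0.0000 N (compression)
  Rx@0 = -1900.6200 N
  Ry@0 = +1826.8797 N
  Ry@4 = +1198.7903 N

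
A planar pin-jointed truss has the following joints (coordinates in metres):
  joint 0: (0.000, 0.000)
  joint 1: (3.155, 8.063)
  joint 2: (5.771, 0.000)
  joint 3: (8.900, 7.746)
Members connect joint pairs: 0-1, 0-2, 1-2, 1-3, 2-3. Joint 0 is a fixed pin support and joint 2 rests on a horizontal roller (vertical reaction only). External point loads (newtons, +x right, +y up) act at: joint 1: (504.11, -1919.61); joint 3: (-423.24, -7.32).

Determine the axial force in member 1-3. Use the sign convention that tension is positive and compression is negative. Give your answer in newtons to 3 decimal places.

N=4 nodes, M=5 members, R=3 reactions → 2N=8, M+R=8
member 0 (0-1): L=8.6583, (cx,cy)=(0.3644,0.9312)
member 1 (0-2): L=5.7710, (cx,cy)=(1.0000,0.0000)
member 2 (1-2): L=8.4768, (cx,cy)=(0.3086,-0.9512)
member 3 (1-3): L=5.7537, (cx,cy)=(0.9985,-0.0551)
member 4 (2-3): L=8.3541, (cx,cy)=(0.3745,0.9272)
solve A·x = −loads:
  F[0-1] = -783.8481 N (compression)
  F[0-2] = +366.4969 N (tension)
  F[1-2] = -1226.8533 N (compression)
  F[1-3] = -411.7449 N (compression)
  F[2-3] = -32.3605 N (compression)
  Rx@0 = -80.8700 N
  Ry@0 = +729.9556 N
  Ry@2 = +1196.9744 N

-411.745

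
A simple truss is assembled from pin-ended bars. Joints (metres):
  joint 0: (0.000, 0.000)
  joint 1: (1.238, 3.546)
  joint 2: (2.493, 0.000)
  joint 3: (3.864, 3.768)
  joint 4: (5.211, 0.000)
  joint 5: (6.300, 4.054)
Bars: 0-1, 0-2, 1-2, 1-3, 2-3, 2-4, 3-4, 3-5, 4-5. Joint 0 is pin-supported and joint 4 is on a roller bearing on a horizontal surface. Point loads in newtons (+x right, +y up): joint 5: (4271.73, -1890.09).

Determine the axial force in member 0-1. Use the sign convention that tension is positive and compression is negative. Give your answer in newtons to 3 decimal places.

3938.363

N=6 nodes, M=9 members, R=3 reactions → 2N=12, M+R=12
member 0 (0-1): L=3.7559, (cx,cy)=(0.3296,0.9441)
member 1 (0-2): L=2.4930, (cx,cy)=(1.0000,0.0000)
member 2 (1-2): L=3.7615, (cx,cy)=(0.3336,-0.9427)
member 3 (1-3): L=2.6354, (cx,cy)=(0.9964,0.0842)
member 4 (2-3): L=4.0097, (cx,cy)=(0.3419,0.9397)
member 5 (2-4): L=2.7180, (cx,cy)=(1.0000,0.0000)
member 6 (3-4): L=4.0015, (cx,cy)=(0.3366,-0.9416)
member 7 (3-5): L=2.4527, (cx,cy)=(0.9932,0.1166)
member 8 (4-5): L=4.1977, (cx,cy)=(0.2594,0.9658)
solve A·x = −loads:
  F[0-1] = +3938.3631 N (tension)
  F[0-2] = +2973.5863 N (tension)
  F[1-2] = -3716.6573 N (compression)
  F[1-3] = +2547.2247 N (tension)
  F[2-3] = +3728.4138 N (tension)
  F[2-4] = +458.7277 N (tension)
  F[3-4] = -3333.3984 N (compression)
  F[3-5] = +4968.9918 N (tension)
  F[4-5] = -2557.0437 N (compression)
  Rx@0 = -4271.7300 N
  Ry@0 = -3718.2693 N
  Ry@4 = +5608.3593 N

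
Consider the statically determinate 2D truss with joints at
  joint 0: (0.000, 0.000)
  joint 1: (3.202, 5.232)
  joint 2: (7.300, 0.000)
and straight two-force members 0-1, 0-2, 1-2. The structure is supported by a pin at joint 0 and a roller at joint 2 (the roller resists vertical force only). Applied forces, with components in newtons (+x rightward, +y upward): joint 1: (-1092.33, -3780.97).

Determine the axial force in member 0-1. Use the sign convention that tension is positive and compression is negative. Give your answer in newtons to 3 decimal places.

N=3 nodes, M=3 members, R=3 reactions → 2N=6, M+R=6
member 0 (0-1): L=6.1341, (cx,cy)=(0.5220,0.8529)
member 1 (0-2): L=7.3000, (cx,cy)=(1.0000,0.0000)
member 2 (1-2): L=6.6459, (cx,cy)=(0.6166,-0.7873)
solve A·x = −loads:
  F[0-1] = -3406.3337 N (compression)
  F[0-2] = +685.7892 N (tension)
  F[1-2] = -1112.1663 N (compression)
  Rx@0 = +1092.3300 N
  Ry@0 = +2905.4090 N
  Ry@2 = +875.5610 N

-3406.334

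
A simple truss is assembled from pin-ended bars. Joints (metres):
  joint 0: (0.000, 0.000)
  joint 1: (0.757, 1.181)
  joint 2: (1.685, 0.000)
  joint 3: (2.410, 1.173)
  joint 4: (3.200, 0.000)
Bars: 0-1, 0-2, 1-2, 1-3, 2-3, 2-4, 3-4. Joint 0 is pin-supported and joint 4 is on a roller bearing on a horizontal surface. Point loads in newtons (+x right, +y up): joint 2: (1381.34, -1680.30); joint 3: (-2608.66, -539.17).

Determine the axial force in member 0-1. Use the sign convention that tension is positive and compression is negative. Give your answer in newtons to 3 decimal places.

-2238.830

N=5 nodes, M=7 members, R=3 reactions → 2N=10, M+R=10
member 0 (0-1): L=1.4028, (cx,cy)=(0.5396,0.8419)
member 1 (0-2): L=1.6850, (cx,cy)=(1.0000,0.0000)
member 2 (1-2): L=1.5020, (cx,cy)=(0.6179,-0.7863)
member 3 (1-3): L=1.6530, (cx,cy)=(1.0000,-0.0048)
member 4 (2-3): L=1.3790, (cx,cy)=(0.5258,0.8506)
member 5 (2-4): L=1.5150, (cx,cy)=(1.0000,0.0000)
member 6 (3-4): L=1.4142, (cx,cy)=(0.5586,-0.8294)
solve A·x = −loads:
  F[0-1] = -2238.8301 N (compression)
  F[0-2] = -19.1573 N (compression)
  F[1-2] = +2413.7579 N (tension)
  F[1-3] = -2699.5370 N (compression)
  F[2-3] = -255.8396 N (compression)
  F[2-4] = +225.3544 N (tension)
  F[3-4] = -403.4196 N (compression)
  Rx@0 = +1227.3200 N
  Ry@0 = +1884.8616 N
  Ry@4 = +334.6084 N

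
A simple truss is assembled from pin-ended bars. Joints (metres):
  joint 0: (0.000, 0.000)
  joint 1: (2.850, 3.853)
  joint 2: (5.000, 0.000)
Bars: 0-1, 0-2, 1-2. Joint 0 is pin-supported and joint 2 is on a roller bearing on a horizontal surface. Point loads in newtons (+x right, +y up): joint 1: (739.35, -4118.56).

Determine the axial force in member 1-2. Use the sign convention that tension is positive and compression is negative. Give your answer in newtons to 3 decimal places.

N=3 nodes, M=3 members, R=3 reactions → 2N=6, M+R=6
member 0 (0-1): L=4.7925, (cx,cy)=(0.5947,0.8040)
member 1 (0-2): L=5.0000, (cx,cy)=(1.0000,0.0000)
member 2 (1-2): L=4.4123, (cx,cy)=(0.4873,-0.8732)
solve A·x = −loads:
  F[0-1] = -1494.1444 N (compression)
  F[0-2] = +1627.8855 N (tension)
  F[1-2] = -3340.7755 N (compression)
  Rx@0 = -739.3500 N
  Ry@0 = +1201.2377 N
  Ry@2 = +2917.3223 N

-3340.775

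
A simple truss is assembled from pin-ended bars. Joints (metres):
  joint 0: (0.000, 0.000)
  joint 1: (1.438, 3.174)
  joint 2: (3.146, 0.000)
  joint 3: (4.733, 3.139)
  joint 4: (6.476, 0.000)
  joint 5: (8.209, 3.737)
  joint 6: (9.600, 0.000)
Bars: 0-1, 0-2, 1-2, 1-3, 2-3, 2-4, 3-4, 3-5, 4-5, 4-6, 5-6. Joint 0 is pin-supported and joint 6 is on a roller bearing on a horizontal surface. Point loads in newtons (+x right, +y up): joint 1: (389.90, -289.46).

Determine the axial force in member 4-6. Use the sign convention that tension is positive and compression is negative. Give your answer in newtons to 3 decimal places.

N=7 nodes, M=11 members, R=3 reactions → 2N=14, M+R=14
member 0 (0-1): L=3.4846, (cx,cy)=(0.4127,0.9109)
member 1 (0-2): L=3.1460, (cx,cy)=(1.0000,0.0000)
member 2 (1-2): L=3.6044, (cx,cy)=(0.4739,-0.8806)
member 3 (1-3): L=3.2952, (cx,cy)=(0.9999,-0.0106)
member 4 (2-3): L=3.5174, (cx,cy)=(0.4512,0.8924)
member 5 (2-4): L=3.3300, (cx,cy)=(1.0000,0.0000)
member 6 (3-4): L=3.5905, (cx,cy)=(0.4855,-0.8743)
member 7 (3-5): L=3.5271, (cx,cy)=(0.9855,0.1695)
member 8 (4-5): L=4.1193, (cx,cy)=(0.4207,0.9072)
member 9 (4-6): L=3.1240, (cx,cy)=(1.0000,0.0000)
member 10 (5-6): L=3.9875, (cx,cy)=(0.3488,-0.9372)
solve A·x = −loads:
  F[0-1] = -128.6569 N (compression)
  F[0-2] = +442.9939 N (tension)
  F[1-2] = -191.3785 N (compression)
  F[1-3] = -352.3256 N (compression)
  F[2-3] = +188.8411 N (tension)
  F[2-4] = +267.1026 N (tension)
  F[3-4] = -227.8407 N (compression)
  F[3-5] = -158.7955 N (compression)
  F[4-5] = +219.5691 N (tension)
  F[4-6] = +64.1227 N (tension)
  F[5-6] = -183.8164 N (compression)
  Rx@0 = -389.9000 N
  Ry@0 = +117.1906 N
  Ry@6 = +172.2694 N

64.123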